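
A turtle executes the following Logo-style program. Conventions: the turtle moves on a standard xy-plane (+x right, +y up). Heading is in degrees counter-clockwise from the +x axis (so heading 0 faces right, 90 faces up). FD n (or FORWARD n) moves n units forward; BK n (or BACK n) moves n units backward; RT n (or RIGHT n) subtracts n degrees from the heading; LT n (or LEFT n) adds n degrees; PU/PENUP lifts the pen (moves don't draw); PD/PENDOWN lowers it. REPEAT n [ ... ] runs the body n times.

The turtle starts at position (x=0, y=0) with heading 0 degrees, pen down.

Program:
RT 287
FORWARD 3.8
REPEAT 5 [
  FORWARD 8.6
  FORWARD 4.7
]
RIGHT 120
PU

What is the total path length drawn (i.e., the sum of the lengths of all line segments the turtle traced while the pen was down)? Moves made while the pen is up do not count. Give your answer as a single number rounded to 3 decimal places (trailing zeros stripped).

Executing turtle program step by step:
Start: pos=(0,0), heading=0, pen down
RT 287: heading 0 -> 73
FD 3.8: (0,0) -> (1.111,3.634) [heading=73, draw]
REPEAT 5 [
  -- iteration 1/5 --
  FD 8.6: (1.111,3.634) -> (3.625,11.858) [heading=73, draw]
  FD 4.7: (3.625,11.858) -> (5,16.353) [heading=73, draw]
  -- iteration 2/5 --
  FD 8.6: (5,16.353) -> (7.514,24.577) [heading=73, draw]
  FD 4.7: (7.514,24.577) -> (8.888,29.072) [heading=73, draw]
  -- iteration 3/5 --
  FD 8.6: (8.888,29.072) -> (11.402,37.296) [heading=73, draw]
  FD 4.7: (11.402,37.296) -> (12.777,41.791) [heading=73, draw]
  -- iteration 4/5 --
  FD 8.6: (12.777,41.791) -> (15.291,50.015) [heading=73, draw]
  FD 4.7: (15.291,50.015) -> (16.665,54.509) [heading=73, draw]
  -- iteration 5/5 --
  FD 8.6: (16.665,54.509) -> (19.18,62.734) [heading=73, draw]
  FD 4.7: (19.18,62.734) -> (20.554,67.228) [heading=73, draw]
]
RT 120: heading 73 -> 313
PU: pen up
Final: pos=(20.554,67.228), heading=313, 11 segment(s) drawn

Segment lengths:
  seg 1: (0,0) -> (1.111,3.634), length = 3.8
  seg 2: (1.111,3.634) -> (3.625,11.858), length = 8.6
  seg 3: (3.625,11.858) -> (5,16.353), length = 4.7
  seg 4: (5,16.353) -> (7.514,24.577), length = 8.6
  seg 5: (7.514,24.577) -> (8.888,29.072), length = 4.7
  seg 6: (8.888,29.072) -> (11.402,37.296), length = 8.6
  seg 7: (11.402,37.296) -> (12.777,41.791), length = 4.7
  seg 8: (12.777,41.791) -> (15.291,50.015), length = 8.6
  seg 9: (15.291,50.015) -> (16.665,54.509), length = 4.7
  seg 10: (16.665,54.509) -> (19.18,62.734), length = 8.6
  seg 11: (19.18,62.734) -> (20.554,67.228), length = 4.7
Total = 70.3

Answer: 70.3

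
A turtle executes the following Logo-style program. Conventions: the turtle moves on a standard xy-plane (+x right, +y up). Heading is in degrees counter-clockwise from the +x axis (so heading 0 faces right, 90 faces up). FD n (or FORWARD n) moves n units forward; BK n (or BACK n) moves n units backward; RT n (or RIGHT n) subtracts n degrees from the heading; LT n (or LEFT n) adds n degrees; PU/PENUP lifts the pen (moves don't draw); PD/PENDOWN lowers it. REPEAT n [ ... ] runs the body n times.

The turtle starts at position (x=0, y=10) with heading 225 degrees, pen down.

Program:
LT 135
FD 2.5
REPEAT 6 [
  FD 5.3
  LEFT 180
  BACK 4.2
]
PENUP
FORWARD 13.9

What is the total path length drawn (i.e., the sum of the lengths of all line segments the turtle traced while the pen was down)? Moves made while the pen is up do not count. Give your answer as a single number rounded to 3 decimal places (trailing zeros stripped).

Answer: 59.5

Derivation:
Executing turtle program step by step:
Start: pos=(0,10), heading=225, pen down
LT 135: heading 225 -> 0
FD 2.5: (0,10) -> (2.5,10) [heading=0, draw]
REPEAT 6 [
  -- iteration 1/6 --
  FD 5.3: (2.5,10) -> (7.8,10) [heading=0, draw]
  LT 180: heading 0 -> 180
  BK 4.2: (7.8,10) -> (12,10) [heading=180, draw]
  -- iteration 2/6 --
  FD 5.3: (12,10) -> (6.7,10) [heading=180, draw]
  LT 180: heading 180 -> 0
  BK 4.2: (6.7,10) -> (2.5,10) [heading=0, draw]
  -- iteration 3/6 --
  FD 5.3: (2.5,10) -> (7.8,10) [heading=0, draw]
  LT 180: heading 0 -> 180
  BK 4.2: (7.8,10) -> (12,10) [heading=180, draw]
  -- iteration 4/6 --
  FD 5.3: (12,10) -> (6.7,10) [heading=180, draw]
  LT 180: heading 180 -> 0
  BK 4.2: (6.7,10) -> (2.5,10) [heading=0, draw]
  -- iteration 5/6 --
  FD 5.3: (2.5,10) -> (7.8,10) [heading=0, draw]
  LT 180: heading 0 -> 180
  BK 4.2: (7.8,10) -> (12,10) [heading=180, draw]
  -- iteration 6/6 --
  FD 5.3: (12,10) -> (6.7,10) [heading=180, draw]
  LT 180: heading 180 -> 0
  BK 4.2: (6.7,10) -> (2.5,10) [heading=0, draw]
]
PU: pen up
FD 13.9: (2.5,10) -> (16.4,10) [heading=0, move]
Final: pos=(16.4,10), heading=0, 13 segment(s) drawn

Segment lengths:
  seg 1: (0,10) -> (2.5,10), length = 2.5
  seg 2: (2.5,10) -> (7.8,10), length = 5.3
  seg 3: (7.8,10) -> (12,10), length = 4.2
  seg 4: (12,10) -> (6.7,10), length = 5.3
  seg 5: (6.7,10) -> (2.5,10), length = 4.2
  seg 6: (2.5,10) -> (7.8,10), length = 5.3
  seg 7: (7.8,10) -> (12,10), length = 4.2
  seg 8: (12,10) -> (6.7,10), length = 5.3
  seg 9: (6.7,10) -> (2.5,10), length = 4.2
  seg 10: (2.5,10) -> (7.8,10), length = 5.3
  seg 11: (7.8,10) -> (12,10), length = 4.2
  seg 12: (12,10) -> (6.7,10), length = 5.3
  seg 13: (6.7,10) -> (2.5,10), length = 4.2
Total = 59.5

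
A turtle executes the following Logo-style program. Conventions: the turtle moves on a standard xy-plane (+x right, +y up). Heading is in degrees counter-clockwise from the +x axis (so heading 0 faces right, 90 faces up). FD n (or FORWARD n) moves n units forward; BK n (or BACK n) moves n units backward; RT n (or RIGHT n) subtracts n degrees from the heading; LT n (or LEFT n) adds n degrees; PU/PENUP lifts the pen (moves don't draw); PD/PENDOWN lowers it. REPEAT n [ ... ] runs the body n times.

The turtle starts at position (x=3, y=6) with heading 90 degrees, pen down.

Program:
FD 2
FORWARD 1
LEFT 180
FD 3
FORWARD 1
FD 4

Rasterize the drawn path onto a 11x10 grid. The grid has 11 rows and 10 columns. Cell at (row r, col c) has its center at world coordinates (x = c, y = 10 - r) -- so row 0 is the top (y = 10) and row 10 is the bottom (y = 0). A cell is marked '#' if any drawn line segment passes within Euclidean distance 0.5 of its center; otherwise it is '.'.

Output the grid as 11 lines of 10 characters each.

Segment 0: (3,6) -> (3,8)
Segment 1: (3,8) -> (3,9)
Segment 2: (3,9) -> (3,6)
Segment 3: (3,6) -> (3,5)
Segment 4: (3,5) -> (3,1)

Answer: ..........
...#......
...#......
...#......
...#......
...#......
...#......
...#......
...#......
...#......
..........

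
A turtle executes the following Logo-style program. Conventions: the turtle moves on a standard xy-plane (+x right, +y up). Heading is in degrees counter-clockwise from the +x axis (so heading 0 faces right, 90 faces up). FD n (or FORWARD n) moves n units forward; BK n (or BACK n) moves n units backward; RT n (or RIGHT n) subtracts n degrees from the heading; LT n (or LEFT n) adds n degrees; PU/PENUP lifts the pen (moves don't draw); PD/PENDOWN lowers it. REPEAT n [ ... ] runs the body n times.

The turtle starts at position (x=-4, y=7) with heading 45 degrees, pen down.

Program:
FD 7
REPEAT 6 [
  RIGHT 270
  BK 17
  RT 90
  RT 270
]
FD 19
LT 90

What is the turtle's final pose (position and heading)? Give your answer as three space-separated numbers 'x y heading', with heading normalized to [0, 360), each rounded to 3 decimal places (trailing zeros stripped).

Answer: 11.556 -1.485 315

Derivation:
Executing turtle program step by step:
Start: pos=(-4,7), heading=45, pen down
FD 7: (-4,7) -> (0.95,11.95) [heading=45, draw]
REPEAT 6 [
  -- iteration 1/6 --
  RT 270: heading 45 -> 135
  BK 17: (0.95,11.95) -> (12.971,-0.071) [heading=135, draw]
  RT 90: heading 135 -> 45
  RT 270: heading 45 -> 135
  -- iteration 2/6 --
  RT 270: heading 135 -> 225
  BK 17: (12.971,-0.071) -> (24.991,11.95) [heading=225, draw]
  RT 90: heading 225 -> 135
  RT 270: heading 135 -> 225
  -- iteration 3/6 --
  RT 270: heading 225 -> 315
  BK 17: (24.991,11.95) -> (12.971,23.971) [heading=315, draw]
  RT 90: heading 315 -> 225
  RT 270: heading 225 -> 315
  -- iteration 4/6 --
  RT 270: heading 315 -> 45
  BK 17: (12.971,23.971) -> (0.95,11.95) [heading=45, draw]
  RT 90: heading 45 -> 315
  RT 270: heading 315 -> 45
  -- iteration 5/6 --
  RT 270: heading 45 -> 135
  BK 17: (0.95,11.95) -> (12.971,-0.071) [heading=135, draw]
  RT 90: heading 135 -> 45
  RT 270: heading 45 -> 135
  -- iteration 6/6 --
  RT 270: heading 135 -> 225
  BK 17: (12.971,-0.071) -> (24.991,11.95) [heading=225, draw]
  RT 90: heading 225 -> 135
  RT 270: heading 135 -> 225
]
FD 19: (24.991,11.95) -> (11.556,-1.485) [heading=225, draw]
LT 90: heading 225 -> 315
Final: pos=(11.556,-1.485), heading=315, 8 segment(s) drawn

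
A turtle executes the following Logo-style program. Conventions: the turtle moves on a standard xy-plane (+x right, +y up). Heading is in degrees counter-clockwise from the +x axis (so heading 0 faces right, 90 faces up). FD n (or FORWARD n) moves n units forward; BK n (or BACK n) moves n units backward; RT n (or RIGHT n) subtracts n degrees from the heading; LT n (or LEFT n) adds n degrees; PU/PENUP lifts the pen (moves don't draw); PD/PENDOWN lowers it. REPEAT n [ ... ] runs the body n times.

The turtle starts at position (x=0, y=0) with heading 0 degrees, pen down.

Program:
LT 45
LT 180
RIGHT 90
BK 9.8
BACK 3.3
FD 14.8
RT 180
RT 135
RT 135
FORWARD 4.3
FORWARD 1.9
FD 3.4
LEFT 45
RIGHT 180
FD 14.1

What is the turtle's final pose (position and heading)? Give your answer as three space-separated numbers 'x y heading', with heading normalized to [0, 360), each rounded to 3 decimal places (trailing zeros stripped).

Answer: 5.586 -6.11 270

Derivation:
Executing turtle program step by step:
Start: pos=(0,0), heading=0, pen down
LT 45: heading 0 -> 45
LT 180: heading 45 -> 225
RT 90: heading 225 -> 135
BK 9.8: (0,0) -> (6.93,-6.93) [heading=135, draw]
BK 3.3: (6.93,-6.93) -> (9.263,-9.263) [heading=135, draw]
FD 14.8: (9.263,-9.263) -> (-1.202,1.202) [heading=135, draw]
RT 180: heading 135 -> 315
RT 135: heading 315 -> 180
RT 135: heading 180 -> 45
FD 4.3: (-1.202,1.202) -> (1.838,4.243) [heading=45, draw]
FD 1.9: (1.838,4.243) -> (3.182,5.586) [heading=45, draw]
FD 3.4: (3.182,5.586) -> (5.586,7.99) [heading=45, draw]
LT 45: heading 45 -> 90
RT 180: heading 90 -> 270
FD 14.1: (5.586,7.99) -> (5.586,-6.11) [heading=270, draw]
Final: pos=(5.586,-6.11), heading=270, 7 segment(s) drawn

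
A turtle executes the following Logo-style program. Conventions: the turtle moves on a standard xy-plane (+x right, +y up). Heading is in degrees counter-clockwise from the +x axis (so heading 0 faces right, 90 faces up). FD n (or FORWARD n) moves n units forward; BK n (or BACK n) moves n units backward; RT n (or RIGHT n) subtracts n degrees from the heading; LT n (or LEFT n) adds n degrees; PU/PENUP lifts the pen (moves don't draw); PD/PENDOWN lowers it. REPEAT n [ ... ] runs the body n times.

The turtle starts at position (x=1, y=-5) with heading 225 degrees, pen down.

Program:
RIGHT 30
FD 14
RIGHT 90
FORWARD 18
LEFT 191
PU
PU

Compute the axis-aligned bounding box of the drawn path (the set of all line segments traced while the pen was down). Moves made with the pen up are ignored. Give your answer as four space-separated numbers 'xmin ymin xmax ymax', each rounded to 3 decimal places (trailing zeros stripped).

Answer: -17.182 -8.623 1 8.763

Derivation:
Executing turtle program step by step:
Start: pos=(1,-5), heading=225, pen down
RT 30: heading 225 -> 195
FD 14: (1,-5) -> (-12.523,-8.623) [heading=195, draw]
RT 90: heading 195 -> 105
FD 18: (-12.523,-8.623) -> (-17.182,8.763) [heading=105, draw]
LT 191: heading 105 -> 296
PU: pen up
PU: pen up
Final: pos=(-17.182,8.763), heading=296, 2 segment(s) drawn

Segment endpoints: x in {-17.182, -12.523, 1}, y in {-8.623, -5, 8.763}
xmin=-17.182, ymin=-8.623, xmax=1, ymax=8.763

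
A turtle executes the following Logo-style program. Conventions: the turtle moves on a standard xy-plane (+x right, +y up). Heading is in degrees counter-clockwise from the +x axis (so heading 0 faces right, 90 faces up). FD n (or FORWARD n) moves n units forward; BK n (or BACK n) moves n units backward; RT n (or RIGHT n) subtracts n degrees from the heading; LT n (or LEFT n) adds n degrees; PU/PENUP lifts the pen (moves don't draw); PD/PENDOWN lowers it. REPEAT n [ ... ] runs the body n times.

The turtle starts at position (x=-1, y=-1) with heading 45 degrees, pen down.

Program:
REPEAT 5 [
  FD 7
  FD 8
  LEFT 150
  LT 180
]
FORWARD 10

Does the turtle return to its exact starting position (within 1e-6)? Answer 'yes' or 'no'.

Executing turtle program step by step:
Start: pos=(-1,-1), heading=45, pen down
REPEAT 5 [
  -- iteration 1/5 --
  FD 7: (-1,-1) -> (3.95,3.95) [heading=45, draw]
  FD 8: (3.95,3.95) -> (9.607,9.607) [heading=45, draw]
  LT 150: heading 45 -> 195
  LT 180: heading 195 -> 15
  -- iteration 2/5 --
  FD 7: (9.607,9.607) -> (16.368,11.418) [heading=15, draw]
  FD 8: (16.368,11.418) -> (24.095,13.489) [heading=15, draw]
  LT 150: heading 15 -> 165
  LT 180: heading 165 -> 345
  -- iteration 3/5 --
  FD 7: (24.095,13.489) -> (30.857,11.677) [heading=345, draw]
  FD 8: (30.857,11.677) -> (38.584,9.607) [heading=345, draw]
  LT 150: heading 345 -> 135
  LT 180: heading 135 -> 315
  -- iteration 4/5 --
  FD 7: (38.584,9.607) -> (43.534,4.657) [heading=315, draw]
  FD 8: (43.534,4.657) -> (49.191,-1) [heading=315, draw]
  LT 150: heading 315 -> 105
  LT 180: heading 105 -> 285
  -- iteration 5/5 --
  FD 7: (49.191,-1) -> (51.003,-7.761) [heading=285, draw]
  FD 8: (51.003,-7.761) -> (53.073,-15.489) [heading=285, draw]
  LT 150: heading 285 -> 75
  LT 180: heading 75 -> 255
]
FD 10: (53.073,-15.489) -> (50.485,-25.148) [heading=255, draw]
Final: pos=(50.485,-25.148), heading=255, 11 segment(s) drawn

Start position: (-1, -1)
Final position: (50.485, -25.148)
Distance = 56.867; >= 1e-6 -> NOT closed

Answer: no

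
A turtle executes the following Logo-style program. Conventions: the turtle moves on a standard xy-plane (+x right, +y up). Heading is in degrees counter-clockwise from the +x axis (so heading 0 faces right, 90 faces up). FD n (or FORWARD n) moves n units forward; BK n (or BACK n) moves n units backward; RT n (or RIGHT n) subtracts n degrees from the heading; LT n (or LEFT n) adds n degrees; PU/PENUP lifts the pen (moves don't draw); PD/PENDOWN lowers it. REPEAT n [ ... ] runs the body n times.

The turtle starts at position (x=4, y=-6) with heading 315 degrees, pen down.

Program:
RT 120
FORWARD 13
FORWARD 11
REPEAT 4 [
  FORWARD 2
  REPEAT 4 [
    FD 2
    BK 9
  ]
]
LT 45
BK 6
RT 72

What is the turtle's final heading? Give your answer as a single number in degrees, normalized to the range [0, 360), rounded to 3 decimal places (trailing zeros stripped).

Executing turtle program step by step:
Start: pos=(4,-6), heading=315, pen down
RT 120: heading 315 -> 195
FD 13: (4,-6) -> (-8.557,-9.365) [heading=195, draw]
FD 11: (-8.557,-9.365) -> (-19.182,-12.212) [heading=195, draw]
REPEAT 4 [
  -- iteration 1/4 --
  FD 2: (-19.182,-12.212) -> (-21.114,-12.729) [heading=195, draw]
  REPEAT 4 [
    -- iteration 1/4 --
    FD 2: (-21.114,-12.729) -> (-23.046,-13.247) [heading=195, draw]
    BK 9: (-23.046,-13.247) -> (-14.353,-10.918) [heading=195, draw]
    -- iteration 2/4 --
    FD 2: (-14.353,-10.918) -> (-16.284,-11.435) [heading=195, draw]
    BK 9: (-16.284,-11.435) -> (-7.591,-9.106) [heading=195, draw]
    -- iteration 3/4 --
    FD 2: (-7.591,-9.106) -> (-9.523,-9.623) [heading=195, draw]
    BK 9: (-9.523,-9.623) -> (-0.83,-7.294) [heading=195, draw]
    -- iteration 4/4 --
    FD 2: (-0.83,-7.294) -> (-2.761,-7.812) [heading=195, draw]
    BK 9: (-2.761,-7.812) -> (5.932,-5.482) [heading=195, draw]
  ]
  -- iteration 2/4 --
  FD 2: (5.932,-5.482) -> (4,-6) [heading=195, draw]
  REPEAT 4 [
    -- iteration 1/4 --
    FD 2: (4,-6) -> (2.068,-6.518) [heading=195, draw]
    BK 9: (2.068,-6.518) -> (10.761,-4.188) [heading=195, draw]
    -- iteration 2/4 --
    FD 2: (10.761,-4.188) -> (8.83,-4.706) [heading=195, draw]
    BK 9: (8.83,-4.706) -> (17.523,-2.377) [heading=195, draw]
    -- iteration 3/4 --
    FD 2: (17.523,-2.377) -> (15.591,-2.894) [heading=195, draw]
    BK 9: (15.591,-2.894) -> (24.284,-0.565) [heading=195, draw]
    -- iteration 4/4 --
    FD 2: (24.284,-0.565) -> (22.353,-1.082) [heading=195, draw]
    BK 9: (22.353,-1.082) -> (31.046,1.247) [heading=195, draw]
  ]
  -- iteration 3/4 --
  FD 2: (31.046,1.247) -> (29.114,0.729) [heading=195, draw]
  REPEAT 4 [
    -- iteration 1/4 --
    FD 2: (29.114,0.729) -> (27.182,0.212) [heading=195, draw]
    BK 9: (27.182,0.212) -> (35.876,2.541) [heading=195, draw]
    -- iteration 2/4 --
    FD 2: (35.876,2.541) -> (33.944,2.023) [heading=195, draw]
    BK 9: (33.944,2.023) -> (42.637,4.353) [heading=195, draw]
    -- iteration 3/4 --
    FD 2: (42.637,4.353) -> (40.705,3.835) [heading=195, draw]
    BK 9: (40.705,3.835) -> (49.399,6.164) [heading=195, draw]
    -- iteration 4/4 --
    FD 2: (49.399,6.164) -> (47.467,5.647) [heading=195, draw]
    BK 9: (47.467,5.647) -> (56.16,7.976) [heading=195, draw]
  ]
  -- iteration 4/4 --
  FD 2: (56.16,7.976) -> (54.228,7.459) [heading=195, draw]
  REPEAT 4 [
    -- iteration 1/4 --
    FD 2: (54.228,7.459) -> (52.296,6.941) [heading=195, draw]
    BK 9: (52.296,6.941) -> (60.99,9.27) [heading=195, draw]
    -- iteration 2/4 --
    FD 2: (60.99,9.27) -> (59.058,8.753) [heading=195, draw]
    BK 9: (59.058,8.753) -> (67.751,11.082) [heading=195, draw]
    -- iteration 3/4 --
    FD 2: (67.751,11.082) -> (65.819,10.564) [heading=195, draw]
    BK 9: (65.819,10.564) -> (74.513,12.894) [heading=195, draw]
    -- iteration 4/4 --
    FD 2: (74.513,12.894) -> (72.581,12.376) [heading=195, draw]
    BK 9: (72.581,12.376) -> (81.274,14.706) [heading=195, draw]
  ]
]
LT 45: heading 195 -> 240
BK 6: (81.274,14.706) -> (84.274,19.902) [heading=240, draw]
RT 72: heading 240 -> 168
Final: pos=(84.274,19.902), heading=168, 39 segment(s) drawn

Answer: 168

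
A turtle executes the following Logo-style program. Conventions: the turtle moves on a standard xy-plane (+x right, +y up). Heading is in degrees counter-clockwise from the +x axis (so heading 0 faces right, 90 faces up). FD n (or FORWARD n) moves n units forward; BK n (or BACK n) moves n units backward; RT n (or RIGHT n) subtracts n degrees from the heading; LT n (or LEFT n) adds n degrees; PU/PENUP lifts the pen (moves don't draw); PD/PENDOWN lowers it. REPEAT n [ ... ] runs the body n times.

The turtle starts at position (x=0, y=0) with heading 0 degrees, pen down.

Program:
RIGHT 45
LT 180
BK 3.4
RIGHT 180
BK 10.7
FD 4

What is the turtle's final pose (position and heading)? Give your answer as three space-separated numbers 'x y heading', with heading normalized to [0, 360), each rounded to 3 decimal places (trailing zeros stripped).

Answer: -2.333 2.333 315

Derivation:
Executing turtle program step by step:
Start: pos=(0,0), heading=0, pen down
RT 45: heading 0 -> 315
LT 180: heading 315 -> 135
BK 3.4: (0,0) -> (2.404,-2.404) [heading=135, draw]
RT 180: heading 135 -> 315
BK 10.7: (2.404,-2.404) -> (-5.162,5.162) [heading=315, draw]
FD 4: (-5.162,5.162) -> (-2.333,2.333) [heading=315, draw]
Final: pos=(-2.333,2.333), heading=315, 3 segment(s) drawn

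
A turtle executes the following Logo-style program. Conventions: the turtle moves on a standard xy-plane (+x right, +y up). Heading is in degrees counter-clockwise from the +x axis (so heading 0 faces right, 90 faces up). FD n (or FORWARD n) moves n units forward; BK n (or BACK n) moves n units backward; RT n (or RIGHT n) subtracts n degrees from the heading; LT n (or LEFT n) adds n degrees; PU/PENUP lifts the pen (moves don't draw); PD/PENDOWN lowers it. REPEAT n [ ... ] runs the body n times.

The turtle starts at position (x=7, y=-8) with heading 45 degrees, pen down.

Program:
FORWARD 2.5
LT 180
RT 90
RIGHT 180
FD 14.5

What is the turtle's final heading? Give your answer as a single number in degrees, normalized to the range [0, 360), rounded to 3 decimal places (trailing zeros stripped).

Answer: 315

Derivation:
Executing turtle program step by step:
Start: pos=(7,-8), heading=45, pen down
FD 2.5: (7,-8) -> (8.768,-6.232) [heading=45, draw]
LT 180: heading 45 -> 225
RT 90: heading 225 -> 135
RT 180: heading 135 -> 315
FD 14.5: (8.768,-6.232) -> (19.021,-16.485) [heading=315, draw]
Final: pos=(19.021,-16.485), heading=315, 2 segment(s) drawn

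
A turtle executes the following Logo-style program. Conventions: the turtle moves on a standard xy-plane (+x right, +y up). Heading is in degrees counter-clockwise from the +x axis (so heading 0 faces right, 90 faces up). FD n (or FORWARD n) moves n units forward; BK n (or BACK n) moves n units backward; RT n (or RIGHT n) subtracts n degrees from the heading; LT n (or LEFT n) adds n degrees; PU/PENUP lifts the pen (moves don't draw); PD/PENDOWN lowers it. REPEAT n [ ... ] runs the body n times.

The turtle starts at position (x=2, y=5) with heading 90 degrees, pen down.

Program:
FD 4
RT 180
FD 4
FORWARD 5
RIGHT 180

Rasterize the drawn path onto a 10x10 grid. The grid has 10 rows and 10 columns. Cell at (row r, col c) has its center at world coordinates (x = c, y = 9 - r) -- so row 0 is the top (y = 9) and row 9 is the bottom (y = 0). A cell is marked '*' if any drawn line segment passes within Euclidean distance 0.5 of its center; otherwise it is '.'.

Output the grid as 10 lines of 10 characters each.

Segment 0: (2,5) -> (2,9)
Segment 1: (2,9) -> (2,5)
Segment 2: (2,5) -> (2,0)

Answer: ..*.......
..*.......
..*.......
..*.......
..*.......
..*.......
..*.......
..*.......
..*.......
..*.......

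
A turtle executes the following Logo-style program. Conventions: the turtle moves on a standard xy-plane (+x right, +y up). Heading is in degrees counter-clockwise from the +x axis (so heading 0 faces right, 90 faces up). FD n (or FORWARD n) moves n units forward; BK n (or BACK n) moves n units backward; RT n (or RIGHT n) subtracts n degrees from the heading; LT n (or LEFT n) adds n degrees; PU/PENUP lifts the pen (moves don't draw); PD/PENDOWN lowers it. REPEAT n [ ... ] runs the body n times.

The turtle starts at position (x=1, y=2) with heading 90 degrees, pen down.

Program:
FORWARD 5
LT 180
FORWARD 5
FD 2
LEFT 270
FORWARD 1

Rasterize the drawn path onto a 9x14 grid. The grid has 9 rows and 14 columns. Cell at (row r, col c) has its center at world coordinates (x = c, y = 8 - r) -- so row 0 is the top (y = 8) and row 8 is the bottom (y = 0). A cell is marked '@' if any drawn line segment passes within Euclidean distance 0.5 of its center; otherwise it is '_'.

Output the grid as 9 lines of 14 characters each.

Answer: ______________
_@____________
_@____________
_@____________
_@____________
_@____________
_@____________
_@____________
@@____________

Derivation:
Segment 0: (1,2) -> (1,7)
Segment 1: (1,7) -> (1,2)
Segment 2: (1,2) -> (1,0)
Segment 3: (1,0) -> (-0,0)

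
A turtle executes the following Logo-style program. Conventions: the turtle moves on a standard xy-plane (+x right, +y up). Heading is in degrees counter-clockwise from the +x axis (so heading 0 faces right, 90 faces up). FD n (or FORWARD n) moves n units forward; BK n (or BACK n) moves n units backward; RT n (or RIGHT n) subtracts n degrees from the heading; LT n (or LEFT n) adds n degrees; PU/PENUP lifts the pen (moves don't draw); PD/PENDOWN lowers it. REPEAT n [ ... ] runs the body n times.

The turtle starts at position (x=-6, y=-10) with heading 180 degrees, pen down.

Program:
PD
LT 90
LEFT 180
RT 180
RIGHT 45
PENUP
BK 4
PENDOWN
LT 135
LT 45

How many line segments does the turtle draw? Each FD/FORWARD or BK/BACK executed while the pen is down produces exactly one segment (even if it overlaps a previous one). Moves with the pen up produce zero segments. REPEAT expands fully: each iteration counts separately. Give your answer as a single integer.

Executing turtle program step by step:
Start: pos=(-6,-10), heading=180, pen down
PD: pen down
LT 90: heading 180 -> 270
LT 180: heading 270 -> 90
RT 180: heading 90 -> 270
RT 45: heading 270 -> 225
PU: pen up
BK 4: (-6,-10) -> (-3.172,-7.172) [heading=225, move]
PD: pen down
LT 135: heading 225 -> 0
LT 45: heading 0 -> 45
Final: pos=(-3.172,-7.172), heading=45, 0 segment(s) drawn
Segments drawn: 0

Answer: 0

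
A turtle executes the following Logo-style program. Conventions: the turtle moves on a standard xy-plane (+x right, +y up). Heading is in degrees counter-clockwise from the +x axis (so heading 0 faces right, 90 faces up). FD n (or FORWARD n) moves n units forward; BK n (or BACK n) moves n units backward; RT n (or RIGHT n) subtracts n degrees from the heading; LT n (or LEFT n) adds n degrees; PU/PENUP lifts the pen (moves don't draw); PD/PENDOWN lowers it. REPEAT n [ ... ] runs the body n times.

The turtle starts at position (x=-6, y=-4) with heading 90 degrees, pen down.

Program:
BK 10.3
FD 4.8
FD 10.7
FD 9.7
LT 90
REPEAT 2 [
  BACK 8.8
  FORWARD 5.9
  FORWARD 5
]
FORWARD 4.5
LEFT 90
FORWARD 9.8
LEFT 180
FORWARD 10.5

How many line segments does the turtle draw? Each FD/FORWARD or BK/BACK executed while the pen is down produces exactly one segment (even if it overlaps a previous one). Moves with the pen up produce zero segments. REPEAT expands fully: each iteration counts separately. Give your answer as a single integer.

Answer: 13

Derivation:
Executing turtle program step by step:
Start: pos=(-6,-4), heading=90, pen down
BK 10.3: (-6,-4) -> (-6,-14.3) [heading=90, draw]
FD 4.8: (-6,-14.3) -> (-6,-9.5) [heading=90, draw]
FD 10.7: (-6,-9.5) -> (-6,1.2) [heading=90, draw]
FD 9.7: (-6,1.2) -> (-6,10.9) [heading=90, draw]
LT 90: heading 90 -> 180
REPEAT 2 [
  -- iteration 1/2 --
  BK 8.8: (-6,10.9) -> (2.8,10.9) [heading=180, draw]
  FD 5.9: (2.8,10.9) -> (-3.1,10.9) [heading=180, draw]
  FD 5: (-3.1,10.9) -> (-8.1,10.9) [heading=180, draw]
  -- iteration 2/2 --
  BK 8.8: (-8.1,10.9) -> (0.7,10.9) [heading=180, draw]
  FD 5.9: (0.7,10.9) -> (-5.2,10.9) [heading=180, draw]
  FD 5: (-5.2,10.9) -> (-10.2,10.9) [heading=180, draw]
]
FD 4.5: (-10.2,10.9) -> (-14.7,10.9) [heading=180, draw]
LT 90: heading 180 -> 270
FD 9.8: (-14.7,10.9) -> (-14.7,1.1) [heading=270, draw]
LT 180: heading 270 -> 90
FD 10.5: (-14.7,1.1) -> (-14.7,11.6) [heading=90, draw]
Final: pos=(-14.7,11.6), heading=90, 13 segment(s) drawn
Segments drawn: 13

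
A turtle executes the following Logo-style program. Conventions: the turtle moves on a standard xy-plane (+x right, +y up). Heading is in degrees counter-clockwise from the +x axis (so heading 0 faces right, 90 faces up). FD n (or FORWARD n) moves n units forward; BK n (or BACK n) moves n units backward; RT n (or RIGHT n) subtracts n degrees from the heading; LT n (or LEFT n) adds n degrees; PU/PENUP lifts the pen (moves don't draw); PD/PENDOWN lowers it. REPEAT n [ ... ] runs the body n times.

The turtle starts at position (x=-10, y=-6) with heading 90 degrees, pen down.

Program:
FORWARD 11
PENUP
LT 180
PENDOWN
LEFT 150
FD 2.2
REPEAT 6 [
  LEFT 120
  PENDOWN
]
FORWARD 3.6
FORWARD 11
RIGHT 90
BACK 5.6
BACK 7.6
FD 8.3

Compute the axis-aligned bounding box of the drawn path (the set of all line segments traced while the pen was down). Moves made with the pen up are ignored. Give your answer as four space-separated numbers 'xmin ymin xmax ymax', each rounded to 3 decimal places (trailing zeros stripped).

Executing turtle program step by step:
Start: pos=(-10,-6), heading=90, pen down
FD 11: (-10,-6) -> (-10,5) [heading=90, draw]
PU: pen up
LT 180: heading 90 -> 270
PD: pen down
LT 150: heading 270 -> 60
FD 2.2: (-10,5) -> (-8.9,6.905) [heading=60, draw]
REPEAT 6 [
  -- iteration 1/6 --
  LT 120: heading 60 -> 180
  PD: pen down
  -- iteration 2/6 --
  LT 120: heading 180 -> 300
  PD: pen down
  -- iteration 3/6 --
  LT 120: heading 300 -> 60
  PD: pen down
  -- iteration 4/6 --
  LT 120: heading 60 -> 180
  PD: pen down
  -- iteration 5/6 --
  LT 120: heading 180 -> 300
  PD: pen down
  -- iteration 6/6 --
  LT 120: heading 300 -> 60
  PD: pen down
]
FD 3.6: (-8.9,6.905) -> (-7.1,10.023) [heading=60, draw]
FD 11: (-7.1,10.023) -> (-1.6,19.549) [heading=60, draw]
RT 90: heading 60 -> 330
BK 5.6: (-1.6,19.549) -> (-6.45,22.349) [heading=330, draw]
BK 7.6: (-6.45,22.349) -> (-13.032,26.149) [heading=330, draw]
FD 8.3: (-13.032,26.149) -> (-5.844,21.999) [heading=330, draw]
Final: pos=(-5.844,21.999), heading=330, 7 segment(s) drawn

Segment endpoints: x in {-13.032, -10, -8.9, -7.1, -6.45, -5.844, -1.6}, y in {-6, 5, 6.905, 10.023, 19.549, 21.999, 22.349, 26.149}
xmin=-13.032, ymin=-6, xmax=-1.6, ymax=26.149

Answer: -13.032 -6 -1.6 26.149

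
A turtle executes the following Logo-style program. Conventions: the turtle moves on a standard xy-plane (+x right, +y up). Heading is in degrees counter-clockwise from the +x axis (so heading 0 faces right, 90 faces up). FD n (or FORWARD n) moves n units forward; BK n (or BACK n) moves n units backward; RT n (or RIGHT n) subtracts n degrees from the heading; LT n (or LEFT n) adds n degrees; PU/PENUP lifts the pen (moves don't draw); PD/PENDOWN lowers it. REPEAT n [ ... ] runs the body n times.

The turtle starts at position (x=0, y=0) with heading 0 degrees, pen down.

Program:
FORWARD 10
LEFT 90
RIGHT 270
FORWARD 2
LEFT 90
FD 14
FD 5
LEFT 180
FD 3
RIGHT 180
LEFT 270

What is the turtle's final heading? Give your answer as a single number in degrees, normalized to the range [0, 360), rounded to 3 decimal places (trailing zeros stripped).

Executing turtle program step by step:
Start: pos=(0,0), heading=0, pen down
FD 10: (0,0) -> (10,0) [heading=0, draw]
LT 90: heading 0 -> 90
RT 270: heading 90 -> 180
FD 2: (10,0) -> (8,0) [heading=180, draw]
LT 90: heading 180 -> 270
FD 14: (8,0) -> (8,-14) [heading=270, draw]
FD 5: (8,-14) -> (8,-19) [heading=270, draw]
LT 180: heading 270 -> 90
FD 3: (8,-19) -> (8,-16) [heading=90, draw]
RT 180: heading 90 -> 270
LT 270: heading 270 -> 180
Final: pos=(8,-16), heading=180, 5 segment(s) drawn

Answer: 180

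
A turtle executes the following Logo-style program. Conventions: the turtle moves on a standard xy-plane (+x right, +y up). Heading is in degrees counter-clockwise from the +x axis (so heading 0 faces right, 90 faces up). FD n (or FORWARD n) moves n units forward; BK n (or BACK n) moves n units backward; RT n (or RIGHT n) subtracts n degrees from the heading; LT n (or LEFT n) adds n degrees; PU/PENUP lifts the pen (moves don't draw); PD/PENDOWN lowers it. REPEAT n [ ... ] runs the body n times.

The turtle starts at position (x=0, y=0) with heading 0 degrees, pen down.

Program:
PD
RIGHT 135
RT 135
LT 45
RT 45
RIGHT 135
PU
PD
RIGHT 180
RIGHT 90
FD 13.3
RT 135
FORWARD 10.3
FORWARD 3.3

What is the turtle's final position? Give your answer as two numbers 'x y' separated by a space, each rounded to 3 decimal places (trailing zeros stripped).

Executing turtle program step by step:
Start: pos=(0,0), heading=0, pen down
PD: pen down
RT 135: heading 0 -> 225
RT 135: heading 225 -> 90
LT 45: heading 90 -> 135
RT 45: heading 135 -> 90
RT 135: heading 90 -> 315
PU: pen up
PD: pen down
RT 180: heading 315 -> 135
RT 90: heading 135 -> 45
FD 13.3: (0,0) -> (9.405,9.405) [heading=45, draw]
RT 135: heading 45 -> 270
FD 10.3: (9.405,9.405) -> (9.405,-0.895) [heading=270, draw]
FD 3.3: (9.405,-0.895) -> (9.405,-4.195) [heading=270, draw]
Final: pos=(9.405,-4.195), heading=270, 3 segment(s) drawn

Answer: 9.405 -4.195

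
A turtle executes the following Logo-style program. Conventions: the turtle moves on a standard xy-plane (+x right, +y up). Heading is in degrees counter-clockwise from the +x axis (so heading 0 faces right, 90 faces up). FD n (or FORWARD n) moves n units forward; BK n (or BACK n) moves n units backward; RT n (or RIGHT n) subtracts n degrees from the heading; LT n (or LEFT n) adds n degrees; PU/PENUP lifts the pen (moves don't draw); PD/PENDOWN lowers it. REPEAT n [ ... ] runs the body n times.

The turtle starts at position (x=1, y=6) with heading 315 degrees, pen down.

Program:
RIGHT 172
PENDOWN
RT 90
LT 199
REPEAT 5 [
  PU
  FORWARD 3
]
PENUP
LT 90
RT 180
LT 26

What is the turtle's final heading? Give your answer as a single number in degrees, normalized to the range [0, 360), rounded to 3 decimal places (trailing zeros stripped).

Executing turtle program step by step:
Start: pos=(1,6), heading=315, pen down
RT 172: heading 315 -> 143
PD: pen down
RT 90: heading 143 -> 53
LT 199: heading 53 -> 252
REPEAT 5 [
  -- iteration 1/5 --
  PU: pen up
  FD 3: (1,6) -> (0.073,3.147) [heading=252, move]
  -- iteration 2/5 --
  PU: pen up
  FD 3: (0.073,3.147) -> (-0.854,0.294) [heading=252, move]
  -- iteration 3/5 --
  PU: pen up
  FD 3: (-0.854,0.294) -> (-1.781,-2.56) [heading=252, move]
  -- iteration 4/5 --
  PU: pen up
  FD 3: (-1.781,-2.56) -> (-2.708,-5.413) [heading=252, move]
  -- iteration 5/5 --
  PU: pen up
  FD 3: (-2.708,-5.413) -> (-3.635,-8.266) [heading=252, move]
]
PU: pen up
LT 90: heading 252 -> 342
RT 180: heading 342 -> 162
LT 26: heading 162 -> 188
Final: pos=(-3.635,-8.266), heading=188, 0 segment(s) drawn

Answer: 188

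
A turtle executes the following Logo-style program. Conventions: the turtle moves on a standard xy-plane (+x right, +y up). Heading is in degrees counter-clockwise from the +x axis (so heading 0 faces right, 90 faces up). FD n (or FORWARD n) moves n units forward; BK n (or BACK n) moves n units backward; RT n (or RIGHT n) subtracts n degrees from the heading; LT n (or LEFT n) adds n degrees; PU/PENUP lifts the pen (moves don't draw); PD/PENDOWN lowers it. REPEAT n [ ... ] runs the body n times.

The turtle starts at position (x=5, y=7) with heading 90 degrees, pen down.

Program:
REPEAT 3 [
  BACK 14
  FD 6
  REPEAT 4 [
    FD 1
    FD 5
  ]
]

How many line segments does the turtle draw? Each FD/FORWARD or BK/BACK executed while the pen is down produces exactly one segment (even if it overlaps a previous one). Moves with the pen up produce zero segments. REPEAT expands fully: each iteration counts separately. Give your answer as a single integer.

Executing turtle program step by step:
Start: pos=(5,7), heading=90, pen down
REPEAT 3 [
  -- iteration 1/3 --
  BK 14: (5,7) -> (5,-7) [heading=90, draw]
  FD 6: (5,-7) -> (5,-1) [heading=90, draw]
  REPEAT 4 [
    -- iteration 1/4 --
    FD 1: (5,-1) -> (5,0) [heading=90, draw]
    FD 5: (5,0) -> (5,5) [heading=90, draw]
    -- iteration 2/4 --
    FD 1: (5,5) -> (5,6) [heading=90, draw]
    FD 5: (5,6) -> (5,11) [heading=90, draw]
    -- iteration 3/4 --
    FD 1: (5,11) -> (5,12) [heading=90, draw]
    FD 5: (5,12) -> (5,17) [heading=90, draw]
    -- iteration 4/4 --
    FD 1: (5,17) -> (5,18) [heading=90, draw]
    FD 5: (5,18) -> (5,23) [heading=90, draw]
  ]
  -- iteration 2/3 --
  BK 14: (5,23) -> (5,9) [heading=90, draw]
  FD 6: (5,9) -> (5,15) [heading=90, draw]
  REPEAT 4 [
    -- iteration 1/4 --
    FD 1: (5,15) -> (5,16) [heading=90, draw]
    FD 5: (5,16) -> (5,21) [heading=90, draw]
    -- iteration 2/4 --
    FD 1: (5,21) -> (5,22) [heading=90, draw]
    FD 5: (5,22) -> (5,27) [heading=90, draw]
    -- iteration 3/4 --
    FD 1: (5,27) -> (5,28) [heading=90, draw]
    FD 5: (5,28) -> (5,33) [heading=90, draw]
    -- iteration 4/4 --
    FD 1: (5,33) -> (5,34) [heading=90, draw]
    FD 5: (5,34) -> (5,39) [heading=90, draw]
  ]
  -- iteration 3/3 --
  BK 14: (5,39) -> (5,25) [heading=90, draw]
  FD 6: (5,25) -> (5,31) [heading=90, draw]
  REPEAT 4 [
    -- iteration 1/4 --
    FD 1: (5,31) -> (5,32) [heading=90, draw]
    FD 5: (5,32) -> (5,37) [heading=90, draw]
    -- iteration 2/4 --
    FD 1: (5,37) -> (5,38) [heading=90, draw]
    FD 5: (5,38) -> (5,43) [heading=90, draw]
    -- iteration 3/4 --
    FD 1: (5,43) -> (5,44) [heading=90, draw]
    FD 5: (5,44) -> (5,49) [heading=90, draw]
    -- iteration 4/4 --
    FD 1: (5,49) -> (5,50) [heading=90, draw]
    FD 5: (5,50) -> (5,55) [heading=90, draw]
  ]
]
Final: pos=(5,55), heading=90, 30 segment(s) drawn
Segments drawn: 30

Answer: 30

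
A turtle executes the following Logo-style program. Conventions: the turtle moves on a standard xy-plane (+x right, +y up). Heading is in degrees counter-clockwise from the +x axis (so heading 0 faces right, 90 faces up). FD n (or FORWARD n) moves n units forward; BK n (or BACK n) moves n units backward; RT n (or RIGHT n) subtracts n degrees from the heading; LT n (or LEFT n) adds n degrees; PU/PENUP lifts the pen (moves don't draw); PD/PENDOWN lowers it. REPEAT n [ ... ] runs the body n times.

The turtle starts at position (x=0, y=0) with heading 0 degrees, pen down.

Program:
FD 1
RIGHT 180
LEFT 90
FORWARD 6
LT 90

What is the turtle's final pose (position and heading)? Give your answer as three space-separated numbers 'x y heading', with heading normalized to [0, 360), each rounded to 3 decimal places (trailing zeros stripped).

Answer: 1 -6 0

Derivation:
Executing turtle program step by step:
Start: pos=(0,0), heading=0, pen down
FD 1: (0,0) -> (1,0) [heading=0, draw]
RT 180: heading 0 -> 180
LT 90: heading 180 -> 270
FD 6: (1,0) -> (1,-6) [heading=270, draw]
LT 90: heading 270 -> 0
Final: pos=(1,-6), heading=0, 2 segment(s) drawn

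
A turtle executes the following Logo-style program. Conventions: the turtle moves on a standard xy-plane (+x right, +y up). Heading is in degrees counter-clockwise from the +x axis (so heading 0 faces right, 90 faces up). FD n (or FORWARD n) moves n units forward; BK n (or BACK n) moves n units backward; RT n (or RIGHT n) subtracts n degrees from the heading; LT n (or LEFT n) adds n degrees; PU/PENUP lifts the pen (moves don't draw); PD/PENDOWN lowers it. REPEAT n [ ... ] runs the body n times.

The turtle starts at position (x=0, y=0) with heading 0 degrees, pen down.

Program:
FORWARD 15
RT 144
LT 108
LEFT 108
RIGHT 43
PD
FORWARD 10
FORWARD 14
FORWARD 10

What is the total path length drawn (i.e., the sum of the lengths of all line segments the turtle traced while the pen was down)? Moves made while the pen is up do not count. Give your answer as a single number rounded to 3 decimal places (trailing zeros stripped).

Answer: 49

Derivation:
Executing turtle program step by step:
Start: pos=(0,0), heading=0, pen down
FD 15: (0,0) -> (15,0) [heading=0, draw]
RT 144: heading 0 -> 216
LT 108: heading 216 -> 324
LT 108: heading 324 -> 72
RT 43: heading 72 -> 29
PD: pen down
FD 10: (15,0) -> (23.746,4.848) [heading=29, draw]
FD 14: (23.746,4.848) -> (35.991,11.635) [heading=29, draw]
FD 10: (35.991,11.635) -> (44.737,16.484) [heading=29, draw]
Final: pos=(44.737,16.484), heading=29, 4 segment(s) drawn

Segment lengths:
  seg 1: (0,0) -> (15,0), length = 15
  seg 2: (15,0) -> (23.746,4.848), length = 10
  seg 3: (23.746,4.848) -> (35.991,11.635), length = 14
  seg 4: (35.991,11.635) -> (44.737,16.484), length = 10
Total = 49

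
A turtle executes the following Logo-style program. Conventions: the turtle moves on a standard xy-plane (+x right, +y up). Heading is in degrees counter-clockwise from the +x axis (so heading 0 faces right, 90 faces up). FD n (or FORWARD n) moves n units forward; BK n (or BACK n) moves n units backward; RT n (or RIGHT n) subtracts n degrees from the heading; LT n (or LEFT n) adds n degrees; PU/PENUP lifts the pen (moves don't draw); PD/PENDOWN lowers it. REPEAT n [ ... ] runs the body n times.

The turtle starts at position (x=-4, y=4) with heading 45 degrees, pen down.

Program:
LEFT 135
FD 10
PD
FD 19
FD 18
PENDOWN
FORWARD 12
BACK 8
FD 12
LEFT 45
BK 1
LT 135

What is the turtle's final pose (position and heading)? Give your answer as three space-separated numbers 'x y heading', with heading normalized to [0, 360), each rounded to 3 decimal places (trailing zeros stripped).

Answer: -66.293 4.707 0

Derivation:
Executing turtle program step by step:
Start: pos=(-4,4), heading=45, pen down
LT 135: heading 45 -> 180
FD 10: (-4,4) -> (-14,4) [heading=180, draw]
PD: pen down
FD 19: (-14,4) -> (-33,4) [heading=180, draw]
FD 18: (-33,4) -> (-51,4) [heading=180, draw]
PD: pen down
FD 12: (-51,4) -> (-63,4) [heading=180, draw]
BK 8: (-63,4) -> (-55,4) [heading=180, draw]
FD 12: (-55,4) -> (-67,4) [heading=180, draw]
LT 45: heading 180 -> 225
BK 1: (-67,4) -> (-66.293,4.707) [heading=225, draw]
LT 135: heading 225 -> 0
Final: pos=(-66.293,4.707), heading=0, 7 segment(s) drawn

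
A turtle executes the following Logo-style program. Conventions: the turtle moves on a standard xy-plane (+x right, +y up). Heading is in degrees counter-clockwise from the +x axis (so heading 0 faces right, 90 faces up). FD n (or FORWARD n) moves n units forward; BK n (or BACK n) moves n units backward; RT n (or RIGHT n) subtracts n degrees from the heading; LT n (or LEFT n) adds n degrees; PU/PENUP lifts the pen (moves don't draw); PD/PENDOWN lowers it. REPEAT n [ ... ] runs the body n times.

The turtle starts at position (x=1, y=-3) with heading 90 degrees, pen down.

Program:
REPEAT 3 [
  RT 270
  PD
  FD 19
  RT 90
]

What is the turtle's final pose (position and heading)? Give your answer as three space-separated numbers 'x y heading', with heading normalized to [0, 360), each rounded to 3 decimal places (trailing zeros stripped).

Answer: -56 -3 90

Derivation:
Executing turtle program step by step:
Start: pos=(1,-3), heading=90, pen down
REPEAT 3 [
  -- iteration 1/3 --
  RT 270: heading 90 -> 180
  PD: pen down
  FD 19: (1,-3) -> (-18,-3) [heading=180, draw]
  RT 90: heading 180 -> 90
  -- iteration 2/3 --
  RT 270: heading 90 -> 180
  PD: pen down
  FD 19: (-18,-3) -> (-37,-3) [heading=180, draw]
  RT 90: heading 180 -> 90
  -- iteration 3/3 --
  RT 270: heading 90 -> 180
  PD: pen down
  FD 19: (-37,-3) -> (-56,-3) [heading=180, draw]
  RT 90: heading 180 -> 90
]
Final: pos=(-56,-3), heading=90, 3 segment(s) drawn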